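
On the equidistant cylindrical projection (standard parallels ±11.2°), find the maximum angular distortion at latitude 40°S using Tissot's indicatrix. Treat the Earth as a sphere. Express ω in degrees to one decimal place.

14.1°

In the equirectangular projection with standard parallel φ₀ = 11.2° (x = Rλ cos φ₀, y = Rφ), meridians are true-scale (h = 1) and the parallel scale is k = cos φ₀ / cos φ.
At 40°: h = 1.000, k = 1.281; principal scales a = 1.281, b = 1.000.
sin(ω/2) = (a − b)/(a + b) = 0.2805/2.281 = 0.1230, so ω = 2 arcsin(0.1230) ≈ 14.1°.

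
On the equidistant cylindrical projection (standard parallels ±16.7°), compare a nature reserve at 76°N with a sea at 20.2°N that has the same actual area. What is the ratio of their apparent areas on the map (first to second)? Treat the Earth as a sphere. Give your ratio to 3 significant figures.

In the equirectangular projection with standard parallel φ₀ = 16.7° (x = Rλ cos φ₀, y = Rφ), meridians are true-scale (h = 1) and the parallel scale is k = cos φ₀ / cos φ.
Areal scale at 76°: h·k = 1.000 × 3.959 = 3.959.
Areal scale at 20.2°: h·k = 1.000 × 1.021 = 1.021.
Ratio = 3.959/1.021 ≈ 3.88.

3.88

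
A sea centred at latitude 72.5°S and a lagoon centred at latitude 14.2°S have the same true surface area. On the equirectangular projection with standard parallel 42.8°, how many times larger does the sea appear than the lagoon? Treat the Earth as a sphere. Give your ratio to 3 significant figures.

The equidistant cylindrical projection with φ₀ = 42.8° has h = 1 (meridians true) and k = cos φ₀ / cos φ along parallels.
Areal scale at 72.5°: h·k = 1.000 × 2.440 = 2.440.
Areal scale at 14.2°: h·k = 1.000 × 0.7569 = 0.7569.
Ratio = 2.440/0.7569 ≈ 3.22.

3.22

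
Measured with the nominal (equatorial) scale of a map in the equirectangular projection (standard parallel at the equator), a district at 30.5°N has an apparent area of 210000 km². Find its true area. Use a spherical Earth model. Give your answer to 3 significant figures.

Plate carrée maps x = Rλ, y = Rφ. The meridian scale is h = 1 and the parallel scale is k = 1/cos φ = sec φ.
Areal scale = h·k = 1 × sec φ; at 30.5°, h = 1.000, k = 1.161, so h·k = 1.161.
True area = apparent / (areal scale) = 210000 / 1.161 ≈ 181000 km².

181000 km²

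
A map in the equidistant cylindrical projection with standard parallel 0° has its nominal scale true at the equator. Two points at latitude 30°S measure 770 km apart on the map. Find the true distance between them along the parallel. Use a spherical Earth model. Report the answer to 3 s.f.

667 km

Plate carrée maps x = Rλ, y = Rφ. The meridian scale is h = 1 and the parallel scale is k = 1/cos φ = sec φ.
Along the parallel at 30°, map distances are exaggerated by k = sec 30° = 1.155.
True distance = 770 / 1.155 = 770 × cos 30° ≈ 667 km.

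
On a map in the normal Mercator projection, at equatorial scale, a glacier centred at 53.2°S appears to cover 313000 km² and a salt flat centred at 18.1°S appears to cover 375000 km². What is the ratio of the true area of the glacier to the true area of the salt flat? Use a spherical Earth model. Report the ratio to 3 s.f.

On Mercator the areal scale is sec²φ, so true area = apparent × cos²φ.
True area of glacier: 313000 × cos²(53.2°) = 313000 × 0.3588 = 112300 km².
True area of salt flat: 375000 × cos²(18.1°) = 375000 × 0.9035 = 338800 km².
Ratio = 112300 / 338800 ≈ 0.331.

0.331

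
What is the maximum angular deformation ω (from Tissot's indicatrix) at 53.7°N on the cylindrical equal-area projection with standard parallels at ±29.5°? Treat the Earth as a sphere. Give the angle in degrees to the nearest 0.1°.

Cylindrical equal-area (φ₀ = 29.5°): h = cos φ / cos 29.5° along meridians, k = cos 29.5° / cos φ along parallels; h·k = 1.
At 53.7°: h = 0.6802, k = 1.470; principal scales a = 1.470, b = 0.6802.
sin(ω/2) = (a − b)/(a + b) = 0.7900/2.150 = 0.3674, so ω = 2 arcsin(0.3674) ≈ 43.1°.

43.1°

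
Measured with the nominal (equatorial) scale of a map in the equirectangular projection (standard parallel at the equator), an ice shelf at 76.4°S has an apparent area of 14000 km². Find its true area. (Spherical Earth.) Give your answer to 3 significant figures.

Plate carrée maps x = Rλ, y = Rφ. The meridian scale is h = 1 and the parallel scale is k = 1/cos φ = sec φ.
Areal scale = h·k = 1 × sec φ; at 76.4°, h = 1.000, k = 4.253, so h·k = 4.253.
True area = apparent / (areal scale) = 14000 / 4.253 ≈ 3290 km².

3290 km²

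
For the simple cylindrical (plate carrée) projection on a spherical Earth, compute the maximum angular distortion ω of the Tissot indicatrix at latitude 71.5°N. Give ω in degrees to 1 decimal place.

For the equirectangular projection with φ₀ = 0 (plate carrée), h = 1 along meridians and k = sec φ along parallels.
At 71.5°: h = 1.000, k = 3.152; principal scales a = 3.152, b = 1.000.
sin(ω/2) = (a − b)/(a + b) = 2.152/4.152 = 0.5183, so ω = 2 arcsin(0.5183) ≈ 62.4°.

62.4°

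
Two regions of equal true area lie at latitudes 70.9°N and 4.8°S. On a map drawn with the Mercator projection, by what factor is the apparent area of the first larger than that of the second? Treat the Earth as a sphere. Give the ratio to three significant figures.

Mercator areal scale is sec²φ.
At 70.9°: sec²(70.9°) = 1/0.3272² = 9.340.
At 4.8°: sec²(4.8°) = 1/0.9965² = 1.007.
Ratio = 9.340/1.007 = cos²(4.8°)/cos²(70.9°) ≈ 9.27.

9.27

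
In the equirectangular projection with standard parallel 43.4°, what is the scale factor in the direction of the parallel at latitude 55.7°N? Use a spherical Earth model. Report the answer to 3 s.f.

In the equirectangular projection with standard parallel φ₀ = 43.4° (x = Rλ cos φ₀, y = Rφ), meridians are true-scale (h = 1) and the parallel scale is k = cos φ₀ / cos φ.
k = cos 43.4° / cos 55.7° = 0.7266/0.5635 = 1.289.

1.29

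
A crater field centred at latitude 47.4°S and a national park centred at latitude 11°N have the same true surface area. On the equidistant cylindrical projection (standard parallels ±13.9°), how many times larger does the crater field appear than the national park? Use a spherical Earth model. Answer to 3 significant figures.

In the equirectangular projection with standard parallel φ₀ = 13.9° (x = Rλ cos φ₀, y = Rφ), meridians are true-scale (h = 1) and the parallel scale is k = cos φ₀ / cos φ.
Areal scale at 47.4°: h·k = 1.000 × 1.434 = 1.434.
Areal scale at 11°: h·k = 1.000 × 0.9889 = 0.9889.
Ratio = 1.434/0.9889 ≈ 1.45.

1.45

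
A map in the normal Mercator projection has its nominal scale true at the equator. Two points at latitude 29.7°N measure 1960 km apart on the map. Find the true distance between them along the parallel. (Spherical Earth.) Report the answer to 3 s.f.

For Mercator, h = k = sec φ (a conformal cylindrical projection has a single point scale, 1/cos φ).
Along the parallel at 29.7°, map distances are exaggerated by k = sec 29.7° = 1.151.
True distance = 1960 / 1.151 = 1960 × cos 29.7° ≈ 1700 km.

1700 km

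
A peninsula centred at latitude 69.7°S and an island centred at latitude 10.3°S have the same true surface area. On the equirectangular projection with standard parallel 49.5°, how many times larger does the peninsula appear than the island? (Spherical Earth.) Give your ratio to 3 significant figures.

2.84

In the equirectangular projection with standard parallel φ₀ = 49.5° (x = Rλ cos φ₀, y = Rφ), meridians are true-scale (h = 1) and the parallel scale is k = cos φ₀ / cos φ.
Areal scale at 69.7°: h·k = 1.000 × 1.872 = 1.872.
Areal scale at 10.3°: h·k = 1.000 × 0.6601 = 0.6601.
Ratio = 1.872/0.6601 ≈ 2.84.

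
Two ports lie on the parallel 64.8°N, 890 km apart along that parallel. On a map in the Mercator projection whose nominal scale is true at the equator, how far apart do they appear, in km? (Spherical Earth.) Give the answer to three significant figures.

The Mercator projection is conformal; its linear scale factor is the same in every direction and equals sec φ = 1/cos φ.
Along the parallel, k = sec 64.8° = 1/0.4258 = 2.349.
Map distance = 890 × 2.349 ≈ 2090 km.

2090 km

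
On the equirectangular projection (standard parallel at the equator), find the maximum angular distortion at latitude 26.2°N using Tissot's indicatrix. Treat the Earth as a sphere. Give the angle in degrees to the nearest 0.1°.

6.2°

Plate carrée maps x = Rλ, y = Rφ. The meridian scale is h = 1 and the parallel scale is k = 1/cos φ = sec φ.
At 26.2°: h = 1.000, k = 1.115; principal scales a = 1.115, b = 1.000.
sin(ω/2) = (a − b)/(a + b) = 0.1145/2.115 = 0.05415, so ω = 2 arcsin(0.05415) ≈ 6.2°.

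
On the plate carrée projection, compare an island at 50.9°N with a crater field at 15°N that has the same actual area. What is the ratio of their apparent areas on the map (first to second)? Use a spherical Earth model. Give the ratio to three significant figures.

1.53

Plate carrée maps x = Rλ, y = Rφ. The meridian scale is h = 1 and the parallel scale is k = 1/cos φ = sec φ.
Areal scale at 50.9°: h·k = 1.000 × 1.586 = 1.586.
Areal scale at 15°: h·k = 1.000 × 1.035 = 1.035.
Ratio = 1.586/1.035 ≈ 1.53.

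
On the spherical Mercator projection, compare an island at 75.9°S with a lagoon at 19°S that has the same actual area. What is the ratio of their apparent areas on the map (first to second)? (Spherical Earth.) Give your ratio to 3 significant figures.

On Mercator, area is exaggerated by sec²φ = 1/cos²φ.
At 75.9°: sec²(75.9°) = 1/0.2436² = 16.85.
At 19°: sec²(19°) = 1/0.9455² = 1.119.
Ratio = 16.85/1.119 = cos²(19°)/cos²(75.9°) ≈ 15.1.

15.1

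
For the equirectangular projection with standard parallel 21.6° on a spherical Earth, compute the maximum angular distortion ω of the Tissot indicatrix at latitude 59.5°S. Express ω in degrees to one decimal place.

34.2°

In the equirectangular projection with standard parallel φ₀ = 21.6° (x = Rλ cos φ₀, y = Rφ), meridians are true-scale (h = 1) and the parallel scale is k = cos φ₀ / cos φ.
At 59.5°: h = 1.000, k = 1.832; principal scales a = 1.832, b = 1.000.
sin(ω/2) = (a − b)/(a + b) = 0.8319/2.832 = 0.2938, so ω = 2 arcsin(0.2938) ≈ 34.2°.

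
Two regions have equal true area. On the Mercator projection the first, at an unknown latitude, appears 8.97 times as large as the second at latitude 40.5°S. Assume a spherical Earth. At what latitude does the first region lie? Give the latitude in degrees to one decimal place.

On Mercator, (apparent₁)/(apparent₂) = sec²φ₁ / sec²φ₂ when true areas are equal.
cos²φ₂ / cos²φ₁ = 8.97  ⇒  cos φ₁ = cos 40.5° / √8.97 = 0.7604/2.995 = 0.2539.
φ₁ = arccos(0.2539) ≈ 75.3°.

75.3°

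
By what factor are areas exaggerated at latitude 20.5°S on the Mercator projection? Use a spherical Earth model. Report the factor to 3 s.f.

1.14

Mercator is conformal, so the point scale is isotropic: h = k = sec φ = 1/cos φ.
Areal scale = k² = sec²φ = 1/cos²(20.5°) = 1/0.9367² = 1.140.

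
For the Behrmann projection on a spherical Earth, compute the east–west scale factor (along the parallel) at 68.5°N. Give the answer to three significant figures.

2.36

The Behrmann projection is cylindrical equal-area with φ₀ = 30°. For cylindrical equal-area with standard parallel φ₀, h = cos φ / cos φ₀ and k = cos φ₀ / cos φ, so h·k = 1.
k = cos 30° / cos 68.5° = 0.8660/0.3665 = 2.363.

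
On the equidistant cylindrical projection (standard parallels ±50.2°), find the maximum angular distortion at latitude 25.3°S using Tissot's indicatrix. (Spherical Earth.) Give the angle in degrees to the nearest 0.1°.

19.7°

The equidistant cylindrical projection with φ₀ = 50.2° has h = 1 (meridians true) and k = cos φ₀ / cos φ along parallels.
At 25.3°: h = 1.000, k = 0.7080; principal scales a = 1.000, b = 0.7080.
sin(ω/2) = (a − b)/(a + b) = 0.2920/1.708 = 0.1709, so ω = 2 arcsin(0.1709) ≈ 19.7°.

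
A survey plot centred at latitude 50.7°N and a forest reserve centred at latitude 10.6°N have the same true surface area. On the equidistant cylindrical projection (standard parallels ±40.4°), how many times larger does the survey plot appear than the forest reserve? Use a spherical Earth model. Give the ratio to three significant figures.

1.55

In the equirectangular projection with standard parallel φ₀ = 40.4° (x = Rλ cos φ₀, y = Rφ), meridians are true-scale (h = 1) and the parallel scale is k = cos φ₀ / cos φ.
Areal scale at 50.7°: h·k = 1.000 × 1.202 = 1.202.
Areal scale at 10.6°: h·k = 1.000 × 0.7748 = 0.7748.
Ratio = 1.202/0.7748 ≈ 1.55.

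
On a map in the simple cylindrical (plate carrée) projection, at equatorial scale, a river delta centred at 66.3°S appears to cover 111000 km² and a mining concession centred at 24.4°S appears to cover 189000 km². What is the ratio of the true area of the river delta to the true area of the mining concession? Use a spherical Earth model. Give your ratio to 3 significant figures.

0.259

On the plate carrée, areal scale = h·k = 1 × sec φ, so true area = apparent × cos φ.
True area of river delta: 111000 × cos(66.3°) = 111000 × 0.4019 = 44620 km².
True area of mining concession: 189000 × cos(24.4°) = 189000 × 0.9107 = 172100 km².
Ratio = 44620 / 172100 ≈ 0.259.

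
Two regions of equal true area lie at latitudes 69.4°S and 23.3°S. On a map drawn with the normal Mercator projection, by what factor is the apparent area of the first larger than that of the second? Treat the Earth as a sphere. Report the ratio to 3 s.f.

6.81

Mercator areal scale is sec²φ.
At 69.4°: sec²(69.4°) = 1/0.3518² = 8.078.
At 23.3°: sec²(23.3°) = 1/0.9184² = 1.185.
Ratio = 8.078/1.185 = cos²(23.3°)/cos²(69.4°) ≈ 6.81.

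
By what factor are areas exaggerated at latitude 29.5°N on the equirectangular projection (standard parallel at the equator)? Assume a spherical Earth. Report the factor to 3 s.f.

In the plate carrée (x = Rλ, y = Rφ), meridians are true-scale (h = 1) and parallels are stretched by k = sec φ.
Areal scale = h·k = 1 × sec φ; at 29.5°, h = 1.000, k = 1.149, so h·k = 1.149.

1.15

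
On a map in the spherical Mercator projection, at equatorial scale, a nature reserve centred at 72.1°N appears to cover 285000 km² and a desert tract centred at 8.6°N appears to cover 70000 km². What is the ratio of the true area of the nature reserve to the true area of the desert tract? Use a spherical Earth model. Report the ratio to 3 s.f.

Since Mercator area scale is 1/cos²φ, the true area equals the apparent area multiplied by cos²φ.
True area of nature reserve: 285000 × cos²(72.1°) = 285000 × 0.09447 = 26920 km².
True area of desert tract: 70000 × cos²(8.6°) = 70000 × 0.9776 = 68430 km².
Ratio = 26920 / 68430 ≈ 0.393.

0.393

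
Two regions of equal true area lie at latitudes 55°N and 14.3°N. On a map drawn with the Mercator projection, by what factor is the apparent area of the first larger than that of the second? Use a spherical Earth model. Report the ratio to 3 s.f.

On Mercator, area is exaggerated by sec²φ = 1/cos²φ.
At 55°: sec²(55°) = 1/0.5736² = 3.040.
At 14.3°: sec²(14.3°) = 1/0.9690² = 1.065.
Ratio = 3.040/1.065 = cos²(14.3°)/cos²(55°) ≈ 2.85.

2.85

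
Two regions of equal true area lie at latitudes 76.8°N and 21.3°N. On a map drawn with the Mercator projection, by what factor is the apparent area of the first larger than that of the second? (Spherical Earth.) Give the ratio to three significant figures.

On Mercator, area is exaggerated by sec²φ = 1/cos²φ.
At 76.8°: sec²(76.8°) = 1/0.2284² = 19.18.
At 21.3°: sec²(21.3°) = 1/0.9317² = 1.152.
Ratio = 19.18/1.152 = cos²(21.3°)/cos²(76.8°) ≈ 16.6.

16.6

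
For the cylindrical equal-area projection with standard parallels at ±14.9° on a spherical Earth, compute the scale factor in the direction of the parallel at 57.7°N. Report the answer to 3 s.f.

Cylindrical equal-area (φ₀ = 14.9°): h = cos φ / cos 14.9° along meridians, k = cos 14.9° / cos φ along parallels; h·k = 1.
k = cos 14.9° / cos 57.7° = 0.9664/0.5344 = 1.808.

1.81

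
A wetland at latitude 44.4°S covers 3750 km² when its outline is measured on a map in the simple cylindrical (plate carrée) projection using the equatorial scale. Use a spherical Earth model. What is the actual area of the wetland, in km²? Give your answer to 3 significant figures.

2680 km²

Plate carrée maps x = Rλ, y = Rφ. The meridian scale is h = 1 and the parallel scale is k = 1/cos φ = sec φ.
Areal scale = h·k = 1 × sec φ; at 44.4°, h = 1.000, k = 1.400, so h·k = 1.400.
True area = apparent / (areal scale) = 3750 / 1.400 ≈ 2680 km².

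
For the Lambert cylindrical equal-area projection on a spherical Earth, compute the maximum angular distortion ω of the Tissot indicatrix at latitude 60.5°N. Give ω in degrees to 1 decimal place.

75.1°

The Lambert cylindrical equal-area projection is the cylindrical equal-area projection with its standard parallel at the equator (φ₀ = 0). A cylindrical equal-area projection with standard parallel φ₀ has meridian scale h = cos φ / cos φ₀ and parallel scale k = cos φ₀ / cos φ (so areas are preserved, h·k = 1).
At 60.5°: h = 0.4924, k = 2.031; principal scales a = 2.031, b = 0.4924.
sin(ω/2) = (a − b)/(a + b) = 1.538/2.523 = 0.6097, so ω = 2 arcsin(0.6097) ≈ 75.1°.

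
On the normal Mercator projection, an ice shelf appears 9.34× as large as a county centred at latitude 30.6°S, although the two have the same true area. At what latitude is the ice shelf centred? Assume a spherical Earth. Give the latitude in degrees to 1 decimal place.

On Mercator, (apparent₁)/(apparent₂) = sec²φ₁ / sec²φ₂ when true areas are equal.
cos²φ₂ / cos²φ₁ = 9.34  ⇒  cos φ₁ = cos 30.6° / √9.34 = 0.8607/3.056 = 0.2816.
φ₁ = arccos(0.2816) ≈ 73.6°.

73.6°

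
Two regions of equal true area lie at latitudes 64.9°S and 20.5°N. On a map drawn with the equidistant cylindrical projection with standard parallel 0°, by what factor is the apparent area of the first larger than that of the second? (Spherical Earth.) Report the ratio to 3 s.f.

For the equirectangular projection with φ₀ = 0 (plate carrée), h = 1 along meridians and k = sec φ along parallels.
Areal scale at 64.9°: h·k = 1.000 × 2.357 = 2.357.
Areal scale at 20.5°: h·k = 1.000 × 1.068 = 1.068.
Ratio = 2.357/1.068 ≈ 2.21.

2.21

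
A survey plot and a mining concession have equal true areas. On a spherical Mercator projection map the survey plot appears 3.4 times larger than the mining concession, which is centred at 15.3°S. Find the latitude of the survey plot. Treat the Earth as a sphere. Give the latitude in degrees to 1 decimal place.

For equal true areas on Mercator, apparent areas scale as sec²φ, so the ratio is cos²φ₂ / cos²φ₁.
cos²φ₂ / cos²φ₁ = 3.4  ⇒  cos φ₁ = cos 15.3° / √3.4 = 0.9646/1.844 = 0.5231.
φ₁ = arccos(0.5231) ≈ 58.5°.

58.5°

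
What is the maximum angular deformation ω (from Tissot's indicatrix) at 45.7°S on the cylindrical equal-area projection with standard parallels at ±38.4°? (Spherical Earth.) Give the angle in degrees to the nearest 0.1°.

A cylindrical equal-area projection with standard parallel φ₀ has meridian scale h = cos φ / cos φ₀ and parallel scale k = cos φ₀ / cos φ (so areas are preserved, h·k = 1).
At 45.7°: h = 0.8912, k = 1.122; principal scales a = 1.122, b = 0.8912.
sin(ω/2) = (a − b)/(a + b) = 0.2309/2.013 = 0.1147, so ω = 2 arcsin(0.1147) ≈ 13.2°.

13.2°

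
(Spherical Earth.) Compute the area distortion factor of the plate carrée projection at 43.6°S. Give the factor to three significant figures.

1.38

Plate carrée maps x = Rλ, y = Rφ. The meridian scale is h = 1 and the parallel scale is k = 1/cos φ = sec φ.
Areal scale = h·k = 1 × sec φ; at 43.6°, h = 1.000, k = 1.381, so h·k = 1.381.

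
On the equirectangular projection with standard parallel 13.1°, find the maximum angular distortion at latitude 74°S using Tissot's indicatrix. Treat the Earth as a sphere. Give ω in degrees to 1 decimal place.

The equidistant cylindrical projection with φ₀ = 13.1° has h = 1 (meridians true) and k = cos φ₀ / cos φ along parallels.
At 74°: h = 1.000, k = 3.534; principal scales a = 3.534, b = 1.000.
sin(ω/2) = (a − b)/(a + b) = 2.534/4.534 = 0.5588, so ω = 2 arcsin(0.5588) ≈ 68.0°.

68.0°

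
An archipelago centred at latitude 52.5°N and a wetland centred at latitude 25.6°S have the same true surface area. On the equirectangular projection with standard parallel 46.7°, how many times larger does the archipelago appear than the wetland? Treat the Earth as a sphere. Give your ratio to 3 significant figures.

With standard parallel φ₀ = 46.7°, the equirectangular projection gives x = Rλ cos φ₀, y = Rφ, so h = 1 and k = cos 46.7° / cos φ.
Areal scale at 52.5°: h·k = 1.000 × 1.127 = 1.127.
Areal scale at 25.6°: h·k = 1.000 × 0.7605 = 0.7605.
Ratio = 1.127/0.7605 ≈ 1.48.

1.48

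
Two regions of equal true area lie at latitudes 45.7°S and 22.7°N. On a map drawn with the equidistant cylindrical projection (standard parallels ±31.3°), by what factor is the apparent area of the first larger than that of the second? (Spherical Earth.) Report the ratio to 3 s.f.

1.32

In the equirectangular projection with standard parallel φ₀ = 31.3° (x = Rλ cos φ₀, y = Rφ), meridians are true-scale (h = 1) and the parallel scale is k = cos φ₀ / cos φ.
Areal scale at 45.7°: h·k = 1.000 × 1.223 = 1.223.
Areal scale at 22.7°: h·k = 1.000 × 0.9262 = 0.9262.
Ratio = 1.223/0.9262 ≈ 1.32.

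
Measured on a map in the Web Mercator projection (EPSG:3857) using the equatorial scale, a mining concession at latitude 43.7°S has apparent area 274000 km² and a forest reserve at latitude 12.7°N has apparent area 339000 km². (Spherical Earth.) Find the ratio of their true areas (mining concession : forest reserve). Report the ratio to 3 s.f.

Mercator's areal exaggeration is sec²φ; hence true area = (apparent area) · cos²φ.
True area of mining concession: 274000 × cos²(43.7°) = 274000 × 0.5227 = 143200 km².
True area of forest reserve: 339000 × cos²(12.7°) = 339000 × 0.9517 = 322600 km².
Ratio = 143200 / 322600 ≈ 0.444.

0.444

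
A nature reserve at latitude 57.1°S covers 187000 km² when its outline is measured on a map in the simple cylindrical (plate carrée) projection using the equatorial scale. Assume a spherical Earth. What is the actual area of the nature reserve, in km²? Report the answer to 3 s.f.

102000 km²

In the plate carrée (x = Rλ, y = Rφ), meridians are true-scale (h = 1) and parallels are stretched by k = sec φ.
Areal scale = h·k = 1 × sec φ; at 57.1°, h = 1.000, k = 1.841, so h·k = 1.841.
True area = apparent / (areal scale) = 187000 / 1.841 ≈ 102000 km².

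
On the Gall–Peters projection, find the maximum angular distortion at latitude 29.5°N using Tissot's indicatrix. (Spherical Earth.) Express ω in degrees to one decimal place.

23.6°

Gall–Peters is a cylindrical equal-area projection with standard parallels at ±45°. Cylindrical equal-area (φ₀ = 45°): h = cos φ / cos 45° along meridians, k = cos 45° / cos φ along parallels; h·k = 1.
At 29.5°: h = 1.231, k = 0.8124; principal scales a = 1.231, b = 0.8124.
sin(ω/2) = (a − b)/(a + b) = 0.4184/2.043 = 0.2048, so ω = 2 arcsin(0.2048) ≈ 23.6°.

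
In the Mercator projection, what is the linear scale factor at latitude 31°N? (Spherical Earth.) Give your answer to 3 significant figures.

For Mercator, h = k = sec φ (a conformal cylindrical projection has a single point scale, 1/cos φ).
k = 1/cos 31° = 1/0.8572 = 1.167.

1.17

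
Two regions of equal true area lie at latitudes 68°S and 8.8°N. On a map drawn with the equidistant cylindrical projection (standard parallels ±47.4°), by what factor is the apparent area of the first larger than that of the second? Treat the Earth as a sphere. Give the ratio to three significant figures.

2.64

In the equirectangular projection with standard parallel φ₀ = 47.4° (x = Rλ cos φ₀, y = Rφ), meridians are true-scale (h = 1) and the parallel scale is k = cos φ₀ / cos φ.
Areal scale at 68°: h·k = 1.000 × 1.807 = 1.807.
Areal scale at 8.8°: h·k = 1.000 × 0.6849 = 0.6849.
Ratio = 1.807/0.6849 ≈ 2.64.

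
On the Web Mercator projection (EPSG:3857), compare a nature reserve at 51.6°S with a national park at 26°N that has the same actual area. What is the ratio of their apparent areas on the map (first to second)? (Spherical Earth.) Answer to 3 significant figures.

Mercator areal scale is sec²φ.
At 51.6°: sec²(51.6°) = 1/0.6211² = 2.592.
At 26°: sec²(26°) = 1/0.8988² = 1.238.
Ratio = 2.592/1.238 = cos²(26°)/cos²(51.6°) ≈ 2.09.

2.09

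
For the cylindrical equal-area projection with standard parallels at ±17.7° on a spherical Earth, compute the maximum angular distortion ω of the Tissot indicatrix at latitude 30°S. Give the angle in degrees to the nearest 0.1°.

For cylindrical equal-area with standard parallel φ₀, h = cos φ / cos φ₀ and k = cos φ₀ / cos φ, so h·k = 1.
At 30°: h = 0.9091, k = 1.100; principal scales a = 1.100, b = 0.9091.
sin(ω/2) = (a − b)/(a + b) = 0.1910/2.009 = 0.09506, so ω = 2 arcsin(0.09506) ≈ 10.9°.

10.9°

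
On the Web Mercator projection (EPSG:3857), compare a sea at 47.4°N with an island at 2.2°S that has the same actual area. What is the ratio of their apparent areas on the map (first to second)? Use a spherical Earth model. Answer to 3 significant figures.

2.18

Mercator areal scale is sec²φ.
At 47.4°: sec²(47.4°) = 1/0.6769² = 2.183.
At 2.2°: sec²(2.2°) = 1/0.9993² = 1.001.
Ratio = 2.183/1.001 = cos²(2.2°)/cos²(47.4°) ≈ 2.18.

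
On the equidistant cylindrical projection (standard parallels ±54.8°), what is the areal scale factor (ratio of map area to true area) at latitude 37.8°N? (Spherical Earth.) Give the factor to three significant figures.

0.730

The equidistant cylindrical projection with φ₀ = 54.8° has h = 1 (meridians true) and k = cos φ₀ / cos φ along parallels.
Areal scale = h·k = 1 × cos φ₀ / cos φ; at 37.8°, h = 1.000, k = 0.7295, so h·k = 0.7295.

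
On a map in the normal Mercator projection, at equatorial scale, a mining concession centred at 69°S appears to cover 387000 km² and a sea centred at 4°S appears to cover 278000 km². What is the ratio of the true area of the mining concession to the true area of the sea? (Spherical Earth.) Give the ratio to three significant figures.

Mercator's areal exaggeration is sec²φ; hence true area = (apparent area) · cos²φ.
True area of mining concession: 387000 × cos²(69°) = 387000 × 0.1284 = 49700 km².
True area of sea: 278000 × cos²(4°) = 278000 × 0.9951 = 276600 km².
Ratio = 49700 / 276600 ≈ 0.180.

0.180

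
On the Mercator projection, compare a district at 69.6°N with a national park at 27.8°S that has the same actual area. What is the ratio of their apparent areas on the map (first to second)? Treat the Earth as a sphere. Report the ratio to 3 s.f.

6.44

Mercator is conformal with k = sec φ, so areal scale = k² = sec²φ.
At 69.6°: sec²(69.6°) = 1/0.3486² = 8.230.
At 27.8°: sec²(27.8°) = 1/0.8846² = 1.278.
Ratio = 8.230/1.278 = cos²(27.8°)/cos²(69.6°) ≈ 6.44.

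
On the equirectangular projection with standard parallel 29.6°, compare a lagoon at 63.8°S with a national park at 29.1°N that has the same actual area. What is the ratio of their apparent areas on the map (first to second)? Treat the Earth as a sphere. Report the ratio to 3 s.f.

The equidistant cylindrical projection with φ₀ = 29.6° has h = 1 (meridians true) and k = cos φ₀ / cos φ along parallels.
Areal scale at 63.8°: h·k = 1.000 × 1.969 = 1.969.
Areal scale at 29.1°: h·k = 1.000 × 0.9951 = 0.9951.
Ratio = 1.969/0.9951 ≈ 1.98.

1.98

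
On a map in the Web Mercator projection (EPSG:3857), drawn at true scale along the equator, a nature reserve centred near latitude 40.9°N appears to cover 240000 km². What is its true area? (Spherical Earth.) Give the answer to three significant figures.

137000 km²

For Mercator, h = k = sec φ (a conformal cylindrical projection has a single point scale, 1/cos φ).
Areal scale = k² = sec²φ = 1/cos²(40.9°) = 1/0.7559² = 1.750.
True area = apparent / (areal scale) = 240000 / 1.750 ≈ 137000 km².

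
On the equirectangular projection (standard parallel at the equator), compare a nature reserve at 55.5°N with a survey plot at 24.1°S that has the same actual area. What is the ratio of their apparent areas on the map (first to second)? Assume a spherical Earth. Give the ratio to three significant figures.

1.61

Plate carrée maps x = Rλ, y = Rφ. The meridian scale is h = 1 and the parallel scale is k = 1/cos φ = sec φ.
Areal scale at 55.5°: h·k = 1.000 × 1.766 = 1.766.
Areal scale at 24.1°: h·k = 1.000 × 1.095 = 1.095.
Ratio = 1.766/1.095 ≈ 1.61.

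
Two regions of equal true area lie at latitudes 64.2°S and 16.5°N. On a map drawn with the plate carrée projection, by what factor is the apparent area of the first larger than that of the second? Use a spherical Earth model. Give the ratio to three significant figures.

2.20

Plate carrée maps x = Rλ, y = Rφ. The meridian scale is h = 1 and the parallel scale is k = 1/cos φ = sec φ.
Areal scale at 64.2°: h·k = 1.000 × 2.298 = 2.298.
Areal scale at 16.5°: h·k = 1.000 × 1.043 = 1.043.
Ratio = 2.298/1.043 ≈ 2.20.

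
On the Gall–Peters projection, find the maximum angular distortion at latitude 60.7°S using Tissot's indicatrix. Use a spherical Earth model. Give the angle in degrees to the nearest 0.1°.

Gall–Peters is a cylindrical equal-area projection with standard parallels at ±45°. For cylindrical equal-area with standard parallel φ₀, h = cos φ / cos φ₀ and k = cos φ₀ / cos φ, so h·k = 1.
At 60.7°: h = 0.6921, k = 1.445; principal scales a = 1.445, b = 0.6921.
sin(ω/2) = (a − b)/(a + b) = 0.7528/2.137 = 0.3523, so ω = 2 arcsin(0.3523) ≈ 41.3°.

41.3°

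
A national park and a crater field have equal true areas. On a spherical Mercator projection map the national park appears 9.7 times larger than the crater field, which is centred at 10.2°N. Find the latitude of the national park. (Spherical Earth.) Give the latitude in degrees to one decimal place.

Mercator areal scale is sec²φ, so apparent-area ratio = sec²φ₁ / sec²φ₂ = cos²φ₂ / cos²φ₁.
cos²φ₂ / cos²φ₁ = 9.7  ⇒  cos φ₁ = cos 10.2° / √9.7 = 0.9842/3.114 = 0.3160.
φ₁ = arccos(0.3160) ≈ 71.6°.

71.6°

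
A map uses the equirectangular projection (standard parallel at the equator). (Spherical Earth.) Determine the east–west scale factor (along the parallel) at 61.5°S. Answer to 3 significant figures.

2.10

In the plate carrée (x = Rλ, y = Rφ), meridians are true-scale (h = 1) and parallels are stretched by k = sec φ.
k = 1/cos 61.5° = 1/0.4772 = 2.096.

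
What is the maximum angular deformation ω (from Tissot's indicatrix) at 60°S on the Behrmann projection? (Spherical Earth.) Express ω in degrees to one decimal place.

Behrmann is a cylindrical equal-area projection with standard parallels at ±30°. For cylindrical equal-area with standard parallel φ₀, h = cos φ / cos φ₀ and k = cos φ₀ / cos φ, so h·k = 1.
At 60°: h = 0.5774, k = 1.732; principal scales a = 1.732, b = 0.5774.
sin(ω/2) = (a − b)/(a + b) = 1.155/2.309 = 0.5000, so ω = 2 arcsin(0.5000) ≈ 60.0°.

60.0°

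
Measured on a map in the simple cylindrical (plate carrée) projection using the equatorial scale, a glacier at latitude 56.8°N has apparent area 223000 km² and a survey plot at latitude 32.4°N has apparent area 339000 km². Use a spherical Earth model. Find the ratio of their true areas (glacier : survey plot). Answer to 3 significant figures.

0.427

On the plate carrée, areal scale = h·k = 1 × sec φ, so true area = apparent × cos φ.
True area of glacier: 223000 × cos(56.8°) = 223000 × 0.5476 = 122100 km².
True area of survey plot: 339000 × cos(32.4°) = 339000 × 0.8443 = 286200 km².
Ratio = 122100 / 286200 ≈ 0.427.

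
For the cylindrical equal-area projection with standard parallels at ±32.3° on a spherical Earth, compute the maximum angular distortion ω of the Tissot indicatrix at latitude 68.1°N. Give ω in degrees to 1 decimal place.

84.8°

A cylindrical equal-area projection with standard parallel φ₀ has meridian scale h = cos φ / cos φ₀ and parallel scale k = cos φ₀ / cos φ (so areas are preserved, h·k = 1).
At 68.1°: h = 0.4413, k = 2.266; principal scales a = 2.266, b = 0.4413.
sin(ω/2) = (a − b)/(a + b) = 1.825/2.707 = 0.6740, so ω = 2 arcsin(0.6740) ≈ 84.8°.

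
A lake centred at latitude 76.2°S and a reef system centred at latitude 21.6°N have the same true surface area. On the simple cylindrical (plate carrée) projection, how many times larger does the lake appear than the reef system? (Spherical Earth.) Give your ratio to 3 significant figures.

3.90

For the equirectangular projection with φ₀ = 0 (plate carrée), h = 1 along meridians and k = sec φ along parallels.
Areal scale at 76.2°: h·k = 1.000 × 4.192 = 4.192.
Areal scale at 21.6°: h·k = 1.000 × 1.076 = 1.076.
Ratio = 4.192/1.076 ≈ 3.90.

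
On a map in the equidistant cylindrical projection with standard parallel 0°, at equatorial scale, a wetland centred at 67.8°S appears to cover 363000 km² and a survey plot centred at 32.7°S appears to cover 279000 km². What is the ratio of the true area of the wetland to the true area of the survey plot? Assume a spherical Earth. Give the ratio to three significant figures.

0.584

Plate carrée has h = 1 and k = sec φ, giving areal scale sec φ; true area = (apparent area) · cos φ.
True area of wetland: 363000 × cos(67.8°) = 363000 × 0.3778 = 137200 km².
True area of survey plot: 279000 × cos(32.7°) = 279000 × 0.8415 = 234800 km².
Ratio = 137200 / 234800 ≈ 0.584.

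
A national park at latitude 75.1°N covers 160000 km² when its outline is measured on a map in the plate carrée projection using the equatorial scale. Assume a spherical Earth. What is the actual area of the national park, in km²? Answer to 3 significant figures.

41100 km²

Plate carrée maps x = Rλ, y = Rφ. The meridian scale is h = 1 and the parallel scale is k = 1/cos φ = sec φ.
Areal scale = h·k = 1 × sec φ; at 75.1°, h = 1.000, k = 3.889, so h·k = 3.889.
True area = apparent / (areal scale) = 160000 / 3.889 ≈ 41100 km².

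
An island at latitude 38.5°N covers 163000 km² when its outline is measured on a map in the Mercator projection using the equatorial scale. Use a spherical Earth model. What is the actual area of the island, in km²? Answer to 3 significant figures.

99800 km²

For Mercator, h = k = sec φ (a conformal cylindrical projection has a single point scale, 1/cos φ).
Areal scale = k² = sec²φ = 1/cos²(38.5°) = 1/0.7826² = 1.633.
True area = apparent / (areal scale) = 163000 / 1.633 ≈ 99800 km².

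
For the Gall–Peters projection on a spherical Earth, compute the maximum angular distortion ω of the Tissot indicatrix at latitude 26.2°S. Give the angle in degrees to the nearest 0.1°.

The Gall–Peters projection is cylindrical equal-area with φ₀ = 45°. A cylindrical equal-area projection with standard parallel φ₀ has meridian scale h = cos φ / cos φ₀ and parallel scale k = cos φ₀ / cos φ (so areas are preserved, h·k = 1).
At 26.2°: h = 1.269, k = 0.7881; principal scales a = 1.269, b = 0.7881.
sin(ω/2) = (a − b)/(a + b) = 0.4808/2.057 = 0.2338, so ω = 2 arcsin(0.2338) ≈ 27.0°.

27.0°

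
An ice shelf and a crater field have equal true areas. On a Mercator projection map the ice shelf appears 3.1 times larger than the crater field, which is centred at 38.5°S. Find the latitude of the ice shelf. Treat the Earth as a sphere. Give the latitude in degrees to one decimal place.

63.6°

Mercator areal scale is sec²φ, so apparent-area ratio = sec²φ₁ / sec²φ₂ = cos²φ₂ / cos²φ₁.
cos²φ₂ / cos²φ₁ = 3.1  ⇒  cos φ₁ = cos 38.5° / √3.1 = 0.7826/1.761 = 0.4445.
φ₁ = arccos(0.4445) ≈ 63.6°.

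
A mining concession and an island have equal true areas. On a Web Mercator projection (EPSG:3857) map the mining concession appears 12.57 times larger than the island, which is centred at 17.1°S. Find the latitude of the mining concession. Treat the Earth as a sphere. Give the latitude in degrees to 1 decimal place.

74.4°

On Mercator, (apparent₁)/(apparent₂) = sec²φ₁ / sec²φ₂ when true areas are equal.
cos²φ₂ / cos²φ₁ = 12.57  ⇒  cos φ₁ = cos 17.1° / √12.57 = 0.9558/3.545 = 0.2696.
φ₁ = arccos(0.2696) ≈ 74.4°.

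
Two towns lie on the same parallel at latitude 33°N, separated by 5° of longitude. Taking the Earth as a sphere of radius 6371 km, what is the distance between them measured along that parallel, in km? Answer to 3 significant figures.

Arc length along a parallel = R cos φ · Δλ (with Δλ in radians).
= 6371 × cos 33° × (5° × π/180) = 6371 × 0.8387 × 0.08727 ≈ 466 km.

466 km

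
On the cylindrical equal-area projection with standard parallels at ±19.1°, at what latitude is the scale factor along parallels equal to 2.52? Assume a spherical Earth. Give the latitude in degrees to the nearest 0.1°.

A cylindrical equal-area projection with standard parallel φ₀ has meridian scale h = cos φ / cos φ₀ and parallel scale k = cos φ₀ / cos φ (so areas are preserved, h·k = 1).
k = cos φ₀ / cos φ = 2.52  ⇒  cos φ = cos 19.1° / 2.52 = 0.3750.
φ = arccos(0.3750) ≈ 68.0°.

68.0°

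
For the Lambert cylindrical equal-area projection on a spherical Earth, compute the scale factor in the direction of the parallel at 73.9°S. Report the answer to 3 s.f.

The Lambert cylindrical equal-area projection is the cylindrical equal-area projection with its standard parallel at the equator (φ₀ = 0). A cylindrical equal-area projection with standard parallel φ₀ has meridian scale h = cos φ / cos φ₀ and parallel scale k = cos φ₀ / cos φ (so areas are preserved, h·k = 1).
k = cos 0° / cos 73.9° = 1.000/0.2773 = 3.606.

3.61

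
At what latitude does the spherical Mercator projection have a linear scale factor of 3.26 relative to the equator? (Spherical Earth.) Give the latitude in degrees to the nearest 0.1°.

72.1°

Mercator scale is k = sec φ = 1/cos φ.
1/cos φ = 3.26  ⇒  cos φ = 0.3067  ⇒  φ = arccos(0.3067) ≈ 72.1°.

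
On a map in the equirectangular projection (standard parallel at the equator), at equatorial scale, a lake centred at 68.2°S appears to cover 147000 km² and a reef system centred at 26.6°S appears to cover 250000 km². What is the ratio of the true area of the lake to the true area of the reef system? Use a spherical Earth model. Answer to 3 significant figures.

Plate carrée has h = 1 and k = sec φ, giving areal scale sec φ; true area = (apparent area) · cos φ.
True area of lake: 147000 × cos(68.2°) = 147000 × 0.3714 = 54590 km².
True area of reef system: 250000 × cos(26.6°) = 250000 × 0.8942 = 223500 km².
Ratio = 54590 / 223500 ≈ 0.244.

0.244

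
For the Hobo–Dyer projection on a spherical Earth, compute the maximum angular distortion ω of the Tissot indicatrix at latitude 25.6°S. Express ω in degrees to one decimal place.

14.6°

The Hobo–Dyer projection is cylindrical equal-area with φ₀ = 37.5°. Cylindrical equal-area (φ₀ = 37.5°): h = cos φ / cos 37.5° along meridians, k = cos 37.5° / cos φ along parallels; h·k = 1.
At 25.6°: h = 1.137, k = 0.8797; principal scales a = 1.137, b = 0.8797.
sin(ω/2) = (a − b)/(a + b) = 0.2570/2.016 = 0.1275, so ω = 2 arcsin(0.1275) ≈ 14.6°.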